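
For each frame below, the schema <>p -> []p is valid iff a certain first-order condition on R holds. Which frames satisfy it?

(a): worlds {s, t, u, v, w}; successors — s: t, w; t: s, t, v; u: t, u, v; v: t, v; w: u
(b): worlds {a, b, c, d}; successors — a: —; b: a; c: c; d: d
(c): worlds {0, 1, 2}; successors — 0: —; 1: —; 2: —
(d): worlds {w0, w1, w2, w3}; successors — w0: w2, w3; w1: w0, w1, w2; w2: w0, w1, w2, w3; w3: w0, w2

(b), (c)

The schema corresponds to partial functionality: forall x forall y forall z (Rxy & Rxz -> y = z).
(a): fails — s sees both t and w.
(b): condition met.
(c): condition met.
(d): fails — w0 sees both w2 and w3.
Valid on: (b), (c).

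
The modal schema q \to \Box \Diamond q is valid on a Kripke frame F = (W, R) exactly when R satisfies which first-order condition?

symmetry: \forall x \forall y (Rxy \to Ryx)

Suppose q→□◇q is valid. Take Rxy and set V(q)={x}. Then q at x, so □◇q at x, so ◇q at y, so some z with Ryz has q; z=x, i.e. Ryx.
Conversely, any frame satisfying \forall x \forall y (Rxy \to Ryx) validates the schema.
Frame condition: \forall x \forall y (Rxy \to Ryx).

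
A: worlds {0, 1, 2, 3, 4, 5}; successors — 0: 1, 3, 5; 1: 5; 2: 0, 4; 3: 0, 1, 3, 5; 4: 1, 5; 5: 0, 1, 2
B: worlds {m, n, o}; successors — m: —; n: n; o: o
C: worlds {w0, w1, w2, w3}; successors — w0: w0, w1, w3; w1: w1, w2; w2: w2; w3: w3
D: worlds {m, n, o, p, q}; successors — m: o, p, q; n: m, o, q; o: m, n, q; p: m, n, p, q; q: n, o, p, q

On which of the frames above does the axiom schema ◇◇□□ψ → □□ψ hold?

B, D

The schema corresponds to a generalized confluence (Geach) condition: ∀x ∀y ∀z ((xR²y ∧ xR²z) → ∃w (yR²w ∧ z = w)).
A: fails — 0R²1, 0R²3 but no w with 1R²w and 3=w.
B: condition met.
C: fails — w0R²w1, w0R²w0 but no w with w1R²w and w0=w.
D: condition met.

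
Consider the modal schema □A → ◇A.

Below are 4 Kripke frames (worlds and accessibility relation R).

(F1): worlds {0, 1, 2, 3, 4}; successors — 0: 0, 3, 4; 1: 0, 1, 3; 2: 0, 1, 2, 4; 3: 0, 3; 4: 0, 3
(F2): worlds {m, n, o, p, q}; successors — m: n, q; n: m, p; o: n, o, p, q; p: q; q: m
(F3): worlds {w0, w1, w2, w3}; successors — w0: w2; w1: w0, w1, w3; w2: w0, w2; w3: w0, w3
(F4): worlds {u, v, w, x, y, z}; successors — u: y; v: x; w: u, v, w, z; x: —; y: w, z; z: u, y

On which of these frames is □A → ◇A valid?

(F1), (F2), (F3)

The schema corresponds to seriality: ∀x ∃y Rxy.
(F1): ✓.
(F2): ✓.
(F3): ✓.
(F4): fails — world x has no successor.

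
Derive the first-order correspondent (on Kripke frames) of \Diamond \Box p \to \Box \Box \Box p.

This is a Sahlqvist (Geach-type) schema ◇^1□^1p → □^3◇^0p.
First-order correspondent: \forall x \forall y \forall z ((xRy \wedge x R^3 z) \to \exists w (yRw \wedge z = w)).

\forall x \forall y \forall z ((xRy \wedge x R^3 z) \to \exists w (yRw \wedge z = w))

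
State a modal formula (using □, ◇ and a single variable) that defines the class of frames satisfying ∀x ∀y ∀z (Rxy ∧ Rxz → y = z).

This is partial functionality; the standard corresponding axiom is CD: ◇s → □s.
Suppose ◇s→□s is valid. Take Rxy, Rxz and set V(s)={y}. Then ◇s at x, so □s at x, so s at z, i.e. z=y.

◇s → □s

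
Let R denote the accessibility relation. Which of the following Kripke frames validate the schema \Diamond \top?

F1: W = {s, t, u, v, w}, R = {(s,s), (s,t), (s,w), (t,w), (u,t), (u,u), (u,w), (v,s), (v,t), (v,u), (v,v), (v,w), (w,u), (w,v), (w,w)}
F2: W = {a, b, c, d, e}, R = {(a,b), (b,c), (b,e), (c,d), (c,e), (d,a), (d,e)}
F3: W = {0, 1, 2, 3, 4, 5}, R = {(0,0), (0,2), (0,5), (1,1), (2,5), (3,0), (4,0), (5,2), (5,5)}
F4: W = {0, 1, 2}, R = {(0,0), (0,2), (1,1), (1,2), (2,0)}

This is the axiom for seriality; its first-order frame correspondent is \forall x \exists y Rxy.
F1: satisfies the condition.
F2: fails — world e has no successor.
F3: satisfies the condition.
F4: satisfies the condition.
Valid on: F1, F3, F4.

F1, F3, F4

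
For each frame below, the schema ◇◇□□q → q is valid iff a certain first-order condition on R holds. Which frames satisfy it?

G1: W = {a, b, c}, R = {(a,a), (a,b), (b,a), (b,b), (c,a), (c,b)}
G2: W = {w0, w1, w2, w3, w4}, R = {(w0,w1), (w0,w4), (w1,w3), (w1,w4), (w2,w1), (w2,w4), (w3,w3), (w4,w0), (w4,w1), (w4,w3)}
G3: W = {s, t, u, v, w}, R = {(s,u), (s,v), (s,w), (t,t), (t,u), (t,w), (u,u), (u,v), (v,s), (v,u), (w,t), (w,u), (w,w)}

Frame correspondent (Sahlqvist): ∀x ∀y (xR²y → ∃w (yR²w ∧ x = w)) — i.e. a generalized confluence (Geach) condition.
G1: fails — cR²a but no w with aR²w and c=w.
G2: fails — w0R²w3 but no w with w3R²w and w0=w.
G3: fails — sR²t but no w* with tR²w* and s=w*.

none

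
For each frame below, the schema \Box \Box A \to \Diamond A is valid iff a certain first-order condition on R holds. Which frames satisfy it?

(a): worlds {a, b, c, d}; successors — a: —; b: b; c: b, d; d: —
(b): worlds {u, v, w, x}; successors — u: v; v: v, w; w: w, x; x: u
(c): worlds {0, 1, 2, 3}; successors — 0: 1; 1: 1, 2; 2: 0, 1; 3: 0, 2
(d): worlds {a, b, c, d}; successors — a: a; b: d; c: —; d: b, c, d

(c)

This is the axiom for a generalized confluence (Geach) condition; its first-order frame correspondent is \forall x \exists w (x R^2 w \wedge xRw).
(a): fails — at a but no w with aR²w and aRw.
(b): fails — at x but no t with xR²t and xRt.
(c): condition met.
(d): fails — at c but no w with cR²w and cRw.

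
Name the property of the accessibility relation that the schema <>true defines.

seriality

This schema is equivalent to the D axiom □ψ → ◇ψ.
It corresponds to seriality: forall x exists y Rxy.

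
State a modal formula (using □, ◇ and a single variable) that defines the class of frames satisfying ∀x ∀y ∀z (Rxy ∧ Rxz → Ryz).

◇p → □◇p

The condition is the Euclidean property. The 5 schema ◇p → □◇p defines it.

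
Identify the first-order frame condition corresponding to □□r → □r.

density: ∀x ∀y (Rxy → ∃z (Rxz ∧ Rzy))

Suppose □□r→□r is valid. Take Rxy and set V(r)={w : xR²w}. Then □□r at x, so □r at x, so r at y, i.e. ∃z(Rxz∧Rzy).
The converse is a direct semantic check.
Frame condition: ∀x ∀y (Rxy → ∃z (Rxz ∧ Rzy)).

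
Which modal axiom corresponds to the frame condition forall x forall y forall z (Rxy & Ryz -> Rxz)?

□s → □□s

A defining formula is □s → □□s (the 4 axiom).
Suppose □s→□□s is valid. Take Rxy, Ryz and set V(s)={w : Rxw}. Then □s at x, so □□s at x, so □s at y, so s at z, i.e. Rxz.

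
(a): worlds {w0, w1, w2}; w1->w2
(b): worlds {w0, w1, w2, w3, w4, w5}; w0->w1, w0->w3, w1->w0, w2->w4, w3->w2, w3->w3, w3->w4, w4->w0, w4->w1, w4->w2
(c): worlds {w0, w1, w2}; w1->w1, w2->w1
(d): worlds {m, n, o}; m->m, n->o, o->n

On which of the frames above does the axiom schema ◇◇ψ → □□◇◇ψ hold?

(a), (c), (d)

This is the axiom for a generalized confluence (Geach) condition; its first-order frame correspondent is ∀x ∀y ∀z ((xR²y ∧ xR²z) → ∃w (y = w ∧ zR²w)).
(a): condition met.
(b): fails — w0R²w2, w0R²w4 but no w with w2=w and w4R²w.
(c): condition met.
(d): condition met.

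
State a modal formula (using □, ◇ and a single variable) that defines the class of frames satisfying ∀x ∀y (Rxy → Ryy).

The condition is shift-reflexivity. The T□ schema □(□p → p) defines it.

□(□p → p)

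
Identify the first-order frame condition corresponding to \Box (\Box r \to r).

Suppose □(□r→r) is valid. Take Rxy and set V(r)={w : Ryw}. Then at y, □r holds; since □(□r→r) at x, □r→r at y, so r at y, i.e. Ryy.

shift-reflexivity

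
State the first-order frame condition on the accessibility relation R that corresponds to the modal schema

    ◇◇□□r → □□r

∀x ∀y ∀z ((xR²y ∧ xR²z) → ∃w (yR²w ∧ z = w))

This is a Sahlqvist (Geach-type) schema ◇^2□^2r → □^2◇^0r.
Minimal-valuation argument: fix x; take any y with xR^2y and any z with xR^2z. Set V(r) to the set of worlds R-reachable from y in exactly 2 steps. Then □^2r holds at y, so the antecedent holds at x; validity forces ◇^0r at z, giving a w with zR^0w and yR^2w.
First-order correspondent: ∀x ∀y ∀z ((xR²y ∧ xR²z) → ∃w (yR²w ∧ z = w)).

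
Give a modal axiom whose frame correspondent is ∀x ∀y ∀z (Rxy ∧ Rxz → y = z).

A defining formula is ◇s → □s (the CD axiom).
Suppose ◇s→□s is valid. Take Rxy, Rxz and set V(s)={y}. Then ◇s at x, so □s at x, so s at z, i.e. z=y.

◇s → □s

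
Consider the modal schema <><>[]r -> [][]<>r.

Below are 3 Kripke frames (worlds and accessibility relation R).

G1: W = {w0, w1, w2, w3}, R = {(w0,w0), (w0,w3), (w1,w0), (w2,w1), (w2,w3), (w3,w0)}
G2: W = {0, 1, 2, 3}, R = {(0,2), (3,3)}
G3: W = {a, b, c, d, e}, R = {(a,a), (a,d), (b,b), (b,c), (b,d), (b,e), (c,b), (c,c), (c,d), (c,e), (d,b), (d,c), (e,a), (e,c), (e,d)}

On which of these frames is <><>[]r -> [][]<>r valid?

Frame correspondent (Sahlqvist): forall x forall y forall z ((x R^2 y & x R^2 z) -> exists w (yRw & zRw)) — i.e. a generalized confluence (Geach) condition.
G1: ✓.
G2: ✓.
G3: fails — aR²a, aR²d but no w with aRw and dRw.

G1, G2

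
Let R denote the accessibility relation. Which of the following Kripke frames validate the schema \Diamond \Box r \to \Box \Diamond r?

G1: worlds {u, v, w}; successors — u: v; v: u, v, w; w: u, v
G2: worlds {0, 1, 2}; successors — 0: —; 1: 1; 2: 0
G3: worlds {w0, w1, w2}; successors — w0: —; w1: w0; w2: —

This is the axiom for convergence; its first-order frame correspondent is \forall x \forall y \forall z (Rxy \wedge Rxz \to \exists w (Ryw \wedge Rzw)).
G1: satisfies the condition.
G2: fails — R20 and R20 but 0 and 0 have no common successor.
G3: fails — Rw1w0 and Rw1w0 but w0 and w0 have no common successor.

G1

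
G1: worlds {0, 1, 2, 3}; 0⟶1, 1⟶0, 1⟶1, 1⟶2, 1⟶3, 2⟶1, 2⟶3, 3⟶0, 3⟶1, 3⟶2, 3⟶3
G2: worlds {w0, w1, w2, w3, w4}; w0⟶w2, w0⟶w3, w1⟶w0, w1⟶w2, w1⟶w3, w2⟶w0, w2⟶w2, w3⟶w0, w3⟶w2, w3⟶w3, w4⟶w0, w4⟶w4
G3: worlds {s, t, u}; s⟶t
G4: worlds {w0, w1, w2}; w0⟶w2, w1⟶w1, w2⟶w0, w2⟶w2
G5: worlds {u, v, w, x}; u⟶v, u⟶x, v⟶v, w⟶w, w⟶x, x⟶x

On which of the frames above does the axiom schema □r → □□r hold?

This is the axiom for transitivity; its first-order frame correspondent is ∀x ∀y ∀z (Rxy ∧ Ryz → Rxz).
G1: fails — R01 and R10 but not R00.
G2: fails — Rw4w0 and Rw0w2 but not Rw4w2.
G3: holds.
G4: fails — Rw0w2 and Rw2w0 but not Rw0w0.
G5: holds.

G3, G5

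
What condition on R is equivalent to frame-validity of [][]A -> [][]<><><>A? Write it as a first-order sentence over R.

This is a Sahlqvist (Geach-type) schema ◇^0□^2A → □^2◇^3A.
Minimal-valuation argument: fix x; take any y with xR^0y and any z with xR^2z. Set V(A) to the set of worlds R-reachable from y in exactly 2 steps. Then □^2A holds at y, so the antecedent holds at x; validity forces ◇^3A at z, giving a w with zR^3w and yR^2w.
First-order correspondent: forall x forall z (x R^2 z -> exists w (x R^2 w & z R^3 w)).

forall x forall z (x R^2 z -> exists w (x R^2 w & z R^3 w))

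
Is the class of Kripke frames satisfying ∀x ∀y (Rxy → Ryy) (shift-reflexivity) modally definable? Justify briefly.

Definable; □(□p → p) defines it

This is a Sahlqvist condition; the T□ axiom □(□p → p) defines it.
Suppose □(□p→p) is valid. Take Rxy and set V(p)={w : Ryw}. Then at y, □p holds; since □(□p→p) at x, □p→p at y, so p at y, i.e. Ryy.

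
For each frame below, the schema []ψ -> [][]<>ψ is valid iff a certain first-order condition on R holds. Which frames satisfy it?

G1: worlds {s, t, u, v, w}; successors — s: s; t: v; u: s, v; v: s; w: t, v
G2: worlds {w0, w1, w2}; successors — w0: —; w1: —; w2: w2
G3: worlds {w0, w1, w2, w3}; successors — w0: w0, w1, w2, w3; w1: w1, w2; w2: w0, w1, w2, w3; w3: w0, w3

G2

Frame correspondent (Sahlqvist): forall x forall z (x R^2 z -> exists w (xRw & zRw)) — i.e. a generalized confluence (Geach) condition.
G1: fails — tR²s but no w* with tRw* and sRw*.
G2: satisfies the condition.
G3: fails — w1R²w3 but no w with w1Rw and w3Rw.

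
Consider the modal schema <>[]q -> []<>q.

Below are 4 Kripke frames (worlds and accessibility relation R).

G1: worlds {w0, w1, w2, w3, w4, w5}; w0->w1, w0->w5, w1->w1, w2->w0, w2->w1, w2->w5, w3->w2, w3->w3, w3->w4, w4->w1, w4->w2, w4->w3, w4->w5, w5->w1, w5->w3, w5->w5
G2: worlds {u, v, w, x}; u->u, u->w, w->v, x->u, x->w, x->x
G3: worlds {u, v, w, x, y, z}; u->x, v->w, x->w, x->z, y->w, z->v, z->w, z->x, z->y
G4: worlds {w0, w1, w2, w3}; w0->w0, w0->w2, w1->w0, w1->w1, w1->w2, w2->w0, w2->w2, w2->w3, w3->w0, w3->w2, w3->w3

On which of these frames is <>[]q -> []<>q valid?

G4

This is the axiom for convergence; its first-order frame correspondent is forall x forall y forall z (Rxy & Rxz -> exists w (Ryw & Rzw)).
G1: fails — Rw3w2 and Rw3w3 but w2 and w3 have no common successor.
G2: fails — Ruw and Ruu but w and u have no common successor.
G3: fails — Rvw and Rvw but w and w have no common successor.
G4: satisfies the condition.
Valid on: G4.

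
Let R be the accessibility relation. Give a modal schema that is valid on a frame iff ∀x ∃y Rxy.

The condition is seriality. The D schema □ψ → ◇ψ defines it.

□ψ → ◇ψ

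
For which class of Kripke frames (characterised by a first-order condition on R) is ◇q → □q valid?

partial functionality

This is the CD axiom.
Its frame correspondent is partial functionality — ∀x ∀y ∀z (Rxy ∧ Rxz → y = z).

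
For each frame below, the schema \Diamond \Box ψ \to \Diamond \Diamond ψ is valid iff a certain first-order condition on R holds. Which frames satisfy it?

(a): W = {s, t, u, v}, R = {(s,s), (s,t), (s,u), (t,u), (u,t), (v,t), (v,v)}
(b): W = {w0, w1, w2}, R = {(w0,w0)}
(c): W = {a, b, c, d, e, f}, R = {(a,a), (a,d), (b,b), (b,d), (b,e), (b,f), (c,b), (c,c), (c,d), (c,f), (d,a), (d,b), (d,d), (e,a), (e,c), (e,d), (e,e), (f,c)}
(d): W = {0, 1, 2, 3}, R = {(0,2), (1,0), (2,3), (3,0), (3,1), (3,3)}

Frame correspondent (Sahlqvist): \forall x \forall y (xRy \to \exists w (yRw \wedge x R^2 w)) — i.e. a generalized confluence (Geach) condition.
(a): satisfies the condition.
(b): satisfies the condition.
(c): satisfies the condition.
(d): satisfies the condition.

(a), (b), (c), (d)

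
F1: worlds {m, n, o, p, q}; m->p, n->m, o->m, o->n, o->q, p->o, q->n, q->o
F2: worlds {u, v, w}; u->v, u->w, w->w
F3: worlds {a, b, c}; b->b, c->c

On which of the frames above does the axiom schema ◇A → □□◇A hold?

This is the axiom for a generalized confluence (Geach) condition; its first-order frame correspondent is ∀x ∀y ∀z ((xRy ∧ xR²z) → ∃w (y = w ∧ zRw)).
F1: fails — mRp, mR²o but no w with p=w and oRw.
F2: fails — uRv, uR²w but no t with v=t and wRt.
F3: satisfies the condition.

F3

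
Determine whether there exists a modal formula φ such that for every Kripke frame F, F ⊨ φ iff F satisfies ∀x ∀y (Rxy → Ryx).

The condition is symmetry. A defining modal formula is r → □◇r.

Yes — defined by r → □◇r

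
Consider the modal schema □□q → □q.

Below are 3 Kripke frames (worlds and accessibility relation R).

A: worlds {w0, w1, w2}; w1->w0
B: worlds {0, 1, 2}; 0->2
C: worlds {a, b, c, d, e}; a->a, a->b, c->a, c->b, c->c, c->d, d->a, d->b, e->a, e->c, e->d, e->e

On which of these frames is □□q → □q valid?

The schema corresponds to density: ∀x ∀y (Rxy → ∃z (Rxz ∧ Rzy)).
A: fails — Rw1w0 but no z with Rw1z and Rzw0.
B: fails — R02 but no z with R0z and Rz2.
C: satisfies the condition.

C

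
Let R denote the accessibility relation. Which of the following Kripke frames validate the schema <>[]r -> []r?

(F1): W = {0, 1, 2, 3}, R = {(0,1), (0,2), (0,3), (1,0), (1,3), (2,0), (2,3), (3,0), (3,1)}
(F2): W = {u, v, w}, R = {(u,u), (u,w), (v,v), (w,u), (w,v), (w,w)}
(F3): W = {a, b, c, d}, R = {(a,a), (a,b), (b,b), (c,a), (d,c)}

The schema corresponds to the Euclidean property: forall x forall y forall z (Rxy & Rxz -> Ryz).
(F1): fails — R02 and R02 but not R22.
(F2): fails — Rwu and Rwv but not Ruv.
(F3): fails — Rab and Raa but not Rba.
Valid on no frame.

none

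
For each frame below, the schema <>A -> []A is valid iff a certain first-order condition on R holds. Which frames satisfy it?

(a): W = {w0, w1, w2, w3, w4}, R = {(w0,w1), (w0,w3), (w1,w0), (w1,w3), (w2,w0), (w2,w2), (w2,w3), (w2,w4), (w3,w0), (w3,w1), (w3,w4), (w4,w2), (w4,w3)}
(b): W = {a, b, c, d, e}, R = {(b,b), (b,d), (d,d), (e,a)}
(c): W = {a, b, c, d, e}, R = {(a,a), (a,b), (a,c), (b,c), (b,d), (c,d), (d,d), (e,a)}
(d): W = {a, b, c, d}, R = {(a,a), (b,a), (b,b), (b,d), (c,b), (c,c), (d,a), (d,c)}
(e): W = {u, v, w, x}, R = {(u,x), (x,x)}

(e)

Frame correspondent (Sahlqvist): forall x forall y forall z (Rxy & Rxz -> y = z) — i.e. partial functionality.
(a): fails — w0 sees both w1 and w3.
(b): fails — b sees both b and d.
(c): fails — a sees both a and b.
(d): fails — b sees both a and b.
(e): condition met.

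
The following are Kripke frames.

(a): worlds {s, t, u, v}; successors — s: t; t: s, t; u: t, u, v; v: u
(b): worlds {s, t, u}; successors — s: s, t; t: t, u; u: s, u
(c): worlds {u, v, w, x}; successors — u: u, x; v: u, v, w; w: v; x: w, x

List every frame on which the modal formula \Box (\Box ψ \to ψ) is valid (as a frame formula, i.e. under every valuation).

(b)

The schema corresponds to shift-reflexivity: \forall x \forall y (Rxy \to Ryy).
(a): fails — Ruv but not Rvv.
(b): holds.
(c): fails — Rxw but not Rww.
Valid on: (b).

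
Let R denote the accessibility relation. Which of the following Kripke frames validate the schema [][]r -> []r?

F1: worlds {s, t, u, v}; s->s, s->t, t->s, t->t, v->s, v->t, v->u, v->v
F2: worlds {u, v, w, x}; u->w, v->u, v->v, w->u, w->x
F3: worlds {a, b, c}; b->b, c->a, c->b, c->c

The schema corresponds to density: forall x forall y (Rxy -> exists z (Rxz & Rzy)).
F1: holds.
F2: fails — Ruw but no z with Ruz and Rzw.
F3: holds.
Valid on: F1, F3.

F1, F3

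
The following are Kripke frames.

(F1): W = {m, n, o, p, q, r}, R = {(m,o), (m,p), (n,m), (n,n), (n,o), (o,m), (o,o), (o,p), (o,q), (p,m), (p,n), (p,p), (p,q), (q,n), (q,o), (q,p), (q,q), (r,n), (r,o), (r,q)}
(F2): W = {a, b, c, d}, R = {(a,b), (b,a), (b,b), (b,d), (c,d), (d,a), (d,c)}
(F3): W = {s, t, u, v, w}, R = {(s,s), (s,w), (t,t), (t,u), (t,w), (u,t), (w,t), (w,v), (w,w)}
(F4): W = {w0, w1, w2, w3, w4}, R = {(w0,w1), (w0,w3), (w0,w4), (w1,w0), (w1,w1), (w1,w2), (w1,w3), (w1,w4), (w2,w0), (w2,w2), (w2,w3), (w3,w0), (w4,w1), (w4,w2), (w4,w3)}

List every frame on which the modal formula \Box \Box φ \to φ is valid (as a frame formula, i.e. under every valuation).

The schema corresponds to a generalized confluence (Geach) condition: \forall x \exists w (x R^2 w \wedge x = w).
(F1): fails — at r but no w with rR²w and r=w.
(F2): satisfies the condition.
(F3): fails — at v but no w* with vR²w* and v=w*.
(F4): satisfies the condition.
Valid on: (F2), (F4).

(F2), (F4)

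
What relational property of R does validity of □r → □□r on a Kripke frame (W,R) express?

transitivity

This is the 4 axiom.
It corresponds to transitivity: ∀x ∀y ∀z (Rxy ∧ Ryz → Rxz).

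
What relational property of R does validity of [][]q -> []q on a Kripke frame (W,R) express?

Density

This is the C4 axiom.
Its frame correspondent is density — forall x forall y (Rxy -> exists z (Rxz & Rzy)).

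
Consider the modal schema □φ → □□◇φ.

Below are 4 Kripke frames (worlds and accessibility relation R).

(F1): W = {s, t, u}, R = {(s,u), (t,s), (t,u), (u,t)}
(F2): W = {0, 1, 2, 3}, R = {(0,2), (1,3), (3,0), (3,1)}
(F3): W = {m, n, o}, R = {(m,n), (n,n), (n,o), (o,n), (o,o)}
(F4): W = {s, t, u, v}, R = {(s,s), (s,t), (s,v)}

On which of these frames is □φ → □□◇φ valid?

This is the axiom for a generalized confluence (Geach) condition; its first-order frame correspondent is ∀x ∀z (xR²z → ∃w (xRw ∧ zRw)).
(F1): fails — tR²u but no w with tRw and uRw.
(F2): fails — 1R²0 but no w with 1Rw and 0Rw.
(F3): ✓.
(F4): fails — sR²t but no w with sRw and tRw.
Valid on: (F3).

(F3)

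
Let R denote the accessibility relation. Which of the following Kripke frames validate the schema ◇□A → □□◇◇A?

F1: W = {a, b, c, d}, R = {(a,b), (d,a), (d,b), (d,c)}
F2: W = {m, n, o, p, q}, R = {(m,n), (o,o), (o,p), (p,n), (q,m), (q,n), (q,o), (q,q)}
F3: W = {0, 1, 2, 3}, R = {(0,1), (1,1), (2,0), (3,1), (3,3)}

This is the axiom for a generalized confluence (Geach) condition; its first-order frame correspondent is ∀x ∀y ∀z ((xRy ∧ xR²z) → ∃w (yRw ∧ zR²w)).
F1: fails — dRa, dR²b but no w with aRw and bR²w.
F2: fails — oRo, oR²n but no w with oRw and nR²w.
F3: condition met.

F3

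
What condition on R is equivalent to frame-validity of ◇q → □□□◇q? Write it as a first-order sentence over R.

This is a Sahlqvist (Geach-type) schema ◇^1□^0q → □^3◇^1q.
First-order correspondent: ∀x ∀y ∀z ((xRy ∧ xR³z) → ∃w (y = w ∧ zRw)).

∀x ∀y ∀z ((xRy ∧ xR³z) → ∃w (y = w ∧ zRw))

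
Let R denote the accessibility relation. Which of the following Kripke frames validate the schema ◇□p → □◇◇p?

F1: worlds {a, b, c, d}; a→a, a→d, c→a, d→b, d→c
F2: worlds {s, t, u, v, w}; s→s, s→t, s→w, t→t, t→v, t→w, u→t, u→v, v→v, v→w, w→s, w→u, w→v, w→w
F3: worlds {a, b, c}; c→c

F2, F3

The schema corresponds to a generalized confluence (Geach) condition: ∀x ∀y ∀z ((xRy ∧ xRz) → ∃w (yRw ∧ zR²w)).
F1: fails — aRd, aRd but no w with dRw and dR²w.
F2: ✓.
F3: ✓.
Valid on: F2, F3.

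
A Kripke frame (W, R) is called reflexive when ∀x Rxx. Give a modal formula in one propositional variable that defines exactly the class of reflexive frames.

□r → r

This is reflexivity; the standard corresponding axiom is T: □r → r.
Suppose □r→r is valid. At any x set V(r)={w : Rxw}. Then □r holds at x, so r holds at x, i.e. Rxx.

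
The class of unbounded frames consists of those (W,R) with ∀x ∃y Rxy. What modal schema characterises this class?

□r → ◇r

A defining formula is □r → ◇r (the D axiom).
Suppose □r→◇r is valid. At any x set V(r)=W. Then □r at x, so ◇r at x, so x has a successor.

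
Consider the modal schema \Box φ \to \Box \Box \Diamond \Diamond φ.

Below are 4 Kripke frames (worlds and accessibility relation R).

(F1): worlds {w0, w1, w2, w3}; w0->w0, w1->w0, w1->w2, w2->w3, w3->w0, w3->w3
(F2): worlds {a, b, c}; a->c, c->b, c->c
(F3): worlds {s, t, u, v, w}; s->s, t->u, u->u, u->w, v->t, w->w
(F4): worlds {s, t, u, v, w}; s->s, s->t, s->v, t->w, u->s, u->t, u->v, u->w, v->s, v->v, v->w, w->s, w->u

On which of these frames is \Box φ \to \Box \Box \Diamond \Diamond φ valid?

This is the axiom for a generalized confluence (Geach) condition; its first-order frame correspondent is \forall x \forall z (x R^2 z \to \exists w (xRw \wedge z R^2 w)).
(F1): fails — w2R²w0 but no w with w2Rw and w0R²w.
(F2): fails — aR²b but no w with aRw and bR²w.
(F3): fails — tR²w but no w* with tRw* and wR²w*.
(F4): satisfies the condition.

(F4)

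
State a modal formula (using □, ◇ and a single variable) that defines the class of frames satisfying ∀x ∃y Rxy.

□r → ◇r

This is seriality; the standard corresponding axiom is D: □r → ◇r.
Suppose □r→◇r is valid. At any x set V(r)=W. Then □r at x, so ◇r at x, so x has a successor.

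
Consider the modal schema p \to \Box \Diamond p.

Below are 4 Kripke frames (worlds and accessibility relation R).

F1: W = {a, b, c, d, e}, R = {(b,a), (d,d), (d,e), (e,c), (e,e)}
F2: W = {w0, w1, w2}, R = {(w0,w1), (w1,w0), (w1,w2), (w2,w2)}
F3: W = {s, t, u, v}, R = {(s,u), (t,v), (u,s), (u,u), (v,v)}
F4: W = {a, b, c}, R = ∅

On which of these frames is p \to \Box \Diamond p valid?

Frame correspondent (Sahlqvist): \forall x \forall y (Rxy \to Ryx) — i.e. symmetry.
F1: fails — Rec but not Rce.
F2: fails — Rw1w2 but not Rw2w1.
F3: fails — Rtv but not Rvt.
F4: ✓.
Valid on: F4.

F4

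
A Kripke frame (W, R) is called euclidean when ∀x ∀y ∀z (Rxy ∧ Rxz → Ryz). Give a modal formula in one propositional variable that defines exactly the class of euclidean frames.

The condition is the Euclidean property. The 5 schema ◇q → □◇q defines it.
Suppose ◇q→□◇q is valid. Take Rxy, Rxz and set V(q)={y}. Then ◇q at x, so □◇q at x, so ◇q at z, so some w with Rzw has q; w=y, i.e. Rzy. By symmetry of the argument, Ryz.

◇q → □◇q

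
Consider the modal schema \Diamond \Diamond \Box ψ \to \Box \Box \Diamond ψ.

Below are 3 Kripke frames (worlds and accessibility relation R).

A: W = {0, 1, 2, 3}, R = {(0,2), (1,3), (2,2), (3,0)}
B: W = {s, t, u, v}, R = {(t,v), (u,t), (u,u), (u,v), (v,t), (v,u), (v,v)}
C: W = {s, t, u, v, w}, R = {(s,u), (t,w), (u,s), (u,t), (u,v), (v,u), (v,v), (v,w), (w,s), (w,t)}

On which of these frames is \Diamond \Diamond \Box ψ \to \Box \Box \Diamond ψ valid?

A, B

The schema corresponds to a generalized confluence (Geach) condition: \forall x \forall y \forall z ((x R^2 y \wedge x R^2 z) \to \exists w (yRw \wedge zRw)).
A: ✓.
B: ✓.
C: fails — sR²s, sR²t but no w* with sRw* and tRw*.
Valid on: A, B.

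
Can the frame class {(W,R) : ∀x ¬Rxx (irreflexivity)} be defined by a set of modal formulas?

No

Any modally definable frame class is closed under surjective bounded morphisms.
The 4-cycle (worlds s,t,u,v with s→t→u→v→s) is irreflexive, and the map sending every world to a single reflexive point • is a surjective bounded morphism (forth: every edge maps to (•,•); back: every world has a successor). So any modal formula valid on the 4-cycle is also valid on the reflexive point, which is not irreflexive.
So the class is not modally definable.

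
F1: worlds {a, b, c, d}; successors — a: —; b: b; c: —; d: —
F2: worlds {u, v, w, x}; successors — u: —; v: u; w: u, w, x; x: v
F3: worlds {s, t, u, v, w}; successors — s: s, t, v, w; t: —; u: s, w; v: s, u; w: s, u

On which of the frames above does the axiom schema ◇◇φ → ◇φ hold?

The schema corresponds to transitivity: ∀x ∀y ∀z (Rxy ∧ Ryz → Rxz).
F1: holds.
F2: fails — Rwx and Rxv but not Rwv.
F3: fails — Ruw and Rwu but not Ruu.

F1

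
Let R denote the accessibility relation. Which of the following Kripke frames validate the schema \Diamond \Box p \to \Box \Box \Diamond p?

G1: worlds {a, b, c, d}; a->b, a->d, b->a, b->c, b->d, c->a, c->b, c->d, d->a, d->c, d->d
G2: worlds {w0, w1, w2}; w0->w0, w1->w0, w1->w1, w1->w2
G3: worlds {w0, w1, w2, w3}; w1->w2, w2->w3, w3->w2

The schema corresponds to a generalized confluence (Geach) condition: \forall x \forall y \forall z ((xRy \wedge x R^2 z) \to \exists w (yRw \wedge zRw)).
G1: condition met.
G2: fails — w1Rw0, w1R²w2 but no w with w0Rw and w2Rw.
G3: fails — w1Rw2, w1R²w3 but no w with w2Rw and w3Rw.

G1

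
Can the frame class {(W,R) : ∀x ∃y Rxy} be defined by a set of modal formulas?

Yes, by □q → ◇q

This is a Sahlqvist condition; the D axiom □q → ◇q defines it.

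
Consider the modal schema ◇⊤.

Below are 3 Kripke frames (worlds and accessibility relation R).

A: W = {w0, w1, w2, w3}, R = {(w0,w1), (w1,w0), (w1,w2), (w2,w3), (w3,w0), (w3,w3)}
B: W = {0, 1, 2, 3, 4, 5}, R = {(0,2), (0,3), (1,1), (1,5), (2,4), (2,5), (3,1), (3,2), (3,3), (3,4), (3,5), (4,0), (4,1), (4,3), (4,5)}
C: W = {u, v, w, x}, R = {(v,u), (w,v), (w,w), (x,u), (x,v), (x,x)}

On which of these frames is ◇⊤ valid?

The schema corresponds to seriality: ∀x ∃y Rxy.
A: holds.
B: fails — world 5 has no successor.
C: fails — world u has no successor.

A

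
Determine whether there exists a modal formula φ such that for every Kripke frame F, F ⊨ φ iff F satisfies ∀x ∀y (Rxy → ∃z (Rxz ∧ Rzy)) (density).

Yes: it is density, defined by the C4 schema □□q → □q.
Suppose □□q→□q is valid. Take Rxy and set V(q)={w : xR²w}. Then □□q at x, so □q at x, so q at y, i.e. ∃z(Rxz∧Rzy).

Yes — defined by □□q → □q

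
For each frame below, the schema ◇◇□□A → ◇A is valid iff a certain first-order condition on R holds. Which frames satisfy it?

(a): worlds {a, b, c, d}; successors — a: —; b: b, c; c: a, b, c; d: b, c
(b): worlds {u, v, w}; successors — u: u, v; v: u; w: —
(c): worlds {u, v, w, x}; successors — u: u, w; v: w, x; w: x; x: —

(b)

This is the axiom for a generalized confluence (Geach) condition; its first-order frame correspondent is ∀x ∀y (xR²y → ∃w (yR²w ∧ xRw)).
(a): fails — bR²a but no w with aR²w and bRw.
(b): ✓.
(c): fails — uR²w but no t with wR²t and uRt.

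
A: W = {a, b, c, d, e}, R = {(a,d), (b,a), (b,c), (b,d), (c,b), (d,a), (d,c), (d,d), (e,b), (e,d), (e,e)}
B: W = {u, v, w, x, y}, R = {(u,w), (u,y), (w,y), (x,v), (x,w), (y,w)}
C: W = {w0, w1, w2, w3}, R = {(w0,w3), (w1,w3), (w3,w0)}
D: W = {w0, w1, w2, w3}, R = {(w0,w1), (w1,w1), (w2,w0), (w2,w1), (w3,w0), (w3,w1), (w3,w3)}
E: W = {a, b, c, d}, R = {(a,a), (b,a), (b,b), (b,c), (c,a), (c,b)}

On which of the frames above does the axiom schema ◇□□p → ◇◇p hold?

The schema corresponds to a generalized confluence (Geach) condition: ∀x ∀y (xRy → ∃w (yR²w ∧ xR²w)).
A: condition met.
B: fails — wRy but no t with yR²t and wR²t.
C: fails — w0Rw3 but no w with w3R²w and w0R²w.
D: condition met.
E: condition met.
Valid on: A, D, E.

A, D, E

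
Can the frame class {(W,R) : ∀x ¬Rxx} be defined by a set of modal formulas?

Any modally definable frame class is closed under surjective bounded morphisms.
The 5-cycle (worlds a,b,c,d,e with a→b→c→d→e→a) is irreflexive, and the map sending every world to a single reflexive point • is a surjective bounded morphism (forth: every edge maps to (•,•); back: every world has a successor). So any modal formula valid on the 5-cycle is also valid on the reflexive point, which is not irreflexive.
So no modal formula (or set of formulas) defines exactly the irreflexive frames.

No — not modally definable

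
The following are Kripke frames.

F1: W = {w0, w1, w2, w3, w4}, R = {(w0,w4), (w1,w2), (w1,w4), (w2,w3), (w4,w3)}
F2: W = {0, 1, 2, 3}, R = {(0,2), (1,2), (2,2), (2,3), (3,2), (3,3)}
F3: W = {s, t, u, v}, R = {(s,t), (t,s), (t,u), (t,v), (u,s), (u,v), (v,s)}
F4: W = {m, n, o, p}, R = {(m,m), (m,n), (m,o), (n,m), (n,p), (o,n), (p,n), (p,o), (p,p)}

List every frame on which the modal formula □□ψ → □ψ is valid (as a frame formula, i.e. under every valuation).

Frame correspondent (Sahlqvist): ∀x ∀y (Rxy → ∃z (Rxz ∧ Rzy)) — i.e. density.
F1: fails — Rw1w2 but no z with Rw1z and Rzw2.
F2: ✓.
F3: fails — Ruv but no z with Ruz and Rzv.
F4: fails — Ron but no z with Roz and Rzn.
Valid on: F2.

F2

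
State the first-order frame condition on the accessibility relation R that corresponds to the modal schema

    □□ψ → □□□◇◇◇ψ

∀x ∀z (xR³z → ∃w (xR²w ∧ zR³w))

This is a Sahlqvist (Geach-type) schema ◇^0□^2ψ → □^3◇^3ψ.
First-order correspondent: ∀x ∀z (xR³z → ∃w (xR²w ∧ zR³w)).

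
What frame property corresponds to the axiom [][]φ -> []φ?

Suppose □□φ→□φ is valid. Take Rxy and set V(φ)={w : xR²w}. Then □□φ at x, so □φ at x, so φ at y, i.e. ∃z(Rxz∧Rzy).

density: forall x forall y (Rxy -> exists z (Rxz & Rzy))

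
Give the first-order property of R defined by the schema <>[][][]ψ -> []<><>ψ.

This is a Sahlqvist (Geach-type) schema ◇^1□^3ψ → □^1◇^2ψ.
Minimal-valuation argument: fix x; take any y with xR^1y and any z with xR^1z. Set V(ψ) to the set of worlds R-reachable from y in exactly 3 steps. Then □^3ψ holds at y, so the antecedent holds at x; validity forces ◇^2ψ at z, giving a w with zR^2w and yR^3w.
First-order correspondent: forall x forall y forall z ((xRy & xRz) -> exists w (y R^3 w & z R^2 w)).

forall x forall y forall z ((xRy & xRz) -> exists w (y R^3 w & z R^2 w))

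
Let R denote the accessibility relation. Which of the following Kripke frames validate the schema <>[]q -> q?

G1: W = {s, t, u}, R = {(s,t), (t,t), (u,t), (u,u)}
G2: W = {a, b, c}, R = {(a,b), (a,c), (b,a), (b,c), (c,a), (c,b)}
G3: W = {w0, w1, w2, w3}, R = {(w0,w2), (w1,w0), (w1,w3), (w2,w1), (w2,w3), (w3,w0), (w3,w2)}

G2

This is the axiom for symmetry; its first-order frame correspondent is forall x forall y (Rxy -> Ryx).
G1: fails — Rut but not Rtu.
G2: condition met.
G3: fails — Rw1w0 but not Rw0w1.
Valid on: G2.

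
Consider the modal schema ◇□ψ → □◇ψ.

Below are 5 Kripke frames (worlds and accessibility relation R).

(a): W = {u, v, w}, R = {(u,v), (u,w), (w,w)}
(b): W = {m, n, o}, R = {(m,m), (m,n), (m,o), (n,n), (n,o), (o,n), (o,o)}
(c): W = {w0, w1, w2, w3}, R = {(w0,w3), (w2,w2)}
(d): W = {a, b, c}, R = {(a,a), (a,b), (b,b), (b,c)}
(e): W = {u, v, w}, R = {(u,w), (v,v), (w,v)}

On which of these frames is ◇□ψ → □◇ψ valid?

(b), (e)

This is the axiom for convergence; its first-order frame correspondent is ∀x ∀y ∀z (Rxy ∧ Rxz → ∃w (Ryw ∧ Rzw)).
(a): fails — Ruv and Ruv but v and v have no common successor.
(b): holds.
(c): fails — Rw0w3 and Rw0w3 but w3 and w3 have no common successor.
(d): fails — Rbc and Rbc but c and c have no common successor.
(e): holds.
Valid on: (b), (e).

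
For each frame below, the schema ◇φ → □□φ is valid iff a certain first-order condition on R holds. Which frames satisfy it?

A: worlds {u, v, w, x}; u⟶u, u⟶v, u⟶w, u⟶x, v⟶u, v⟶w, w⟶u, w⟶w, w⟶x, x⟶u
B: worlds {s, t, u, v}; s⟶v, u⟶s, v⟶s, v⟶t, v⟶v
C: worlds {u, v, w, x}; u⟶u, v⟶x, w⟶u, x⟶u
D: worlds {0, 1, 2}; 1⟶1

Frame correspondent (Sahlqvist): ∀x ∀y ∀z ((xRy ∧ xR²z) → ∃w (y = w ∧ z = w)) — i.e. a generalized confluence (Geach) condition.
A: fails — uRu, uR²v but u ≠ v.
B: fails — sRv, sR²s but v ≠ s.
C: fails — vRx, vR²u but x ≠ u.
D: ✓.
Valid on: D.

D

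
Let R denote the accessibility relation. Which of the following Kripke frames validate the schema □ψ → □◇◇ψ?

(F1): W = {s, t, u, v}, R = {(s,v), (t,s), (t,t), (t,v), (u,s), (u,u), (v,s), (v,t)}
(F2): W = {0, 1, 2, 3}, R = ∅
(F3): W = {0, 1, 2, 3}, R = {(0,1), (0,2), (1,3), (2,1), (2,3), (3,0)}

Frame correspondent (Sahlqvist): ∀x ∀z (xRz → ∃w (xRw ∧ zR²w)) — i.e. a generalized confluence (Geach) condition.
(F1): holds.
(F2): holds.
(F3): fails — 0R1 but no w with 0Rw and 1R²w.
Valid on: (F1), (F2).

(F1), (F2)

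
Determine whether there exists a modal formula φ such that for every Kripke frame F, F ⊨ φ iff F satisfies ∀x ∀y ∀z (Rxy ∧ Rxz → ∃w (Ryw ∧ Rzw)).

Yes: it is convergence, defined by the .2 schema ◇□r → □◇r.

Yes, by ◇□r → □◇r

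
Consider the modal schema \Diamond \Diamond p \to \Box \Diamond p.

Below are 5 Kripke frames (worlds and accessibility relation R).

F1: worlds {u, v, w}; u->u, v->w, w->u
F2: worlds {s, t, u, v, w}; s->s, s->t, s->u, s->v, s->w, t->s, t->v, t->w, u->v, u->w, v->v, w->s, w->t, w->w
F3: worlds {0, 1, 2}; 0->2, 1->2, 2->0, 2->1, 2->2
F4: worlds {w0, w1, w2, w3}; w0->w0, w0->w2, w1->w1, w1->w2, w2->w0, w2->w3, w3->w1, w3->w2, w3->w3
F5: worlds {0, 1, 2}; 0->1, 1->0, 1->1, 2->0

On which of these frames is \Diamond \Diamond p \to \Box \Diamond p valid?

F1

Frame correspondent (Sahlqvist): \forall x \forall y \forall z ((x R^2 y \wedge xRz) \to \exists w (y = w \wedge zRw)) — i.e. a generalized confluence (Geach) condition.
F1: satisfies the condition.
F2: fails — sR²s, sRu but no w* with s=w* and uRw*.
F3: fails — 2R²0, 2R0 but no w with 0=w and 0Rw.
F4: fails — w0R²w2, w0Rw2 but no w with w2=w and w2Rw.
F5: fails — 1R²0, 1R0 but no w with 0=w and 0Rw.
Valid on: F1.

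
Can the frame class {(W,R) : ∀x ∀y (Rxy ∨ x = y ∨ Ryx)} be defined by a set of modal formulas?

Not modally definable

Any modally definable frame class is closed under disjoint unions.
Take 4 disjoint single-world reflexive frames: each is trivially connected, but their disjoint union has 4 worlds with no edge between distinct components, so it is not connected.
Hence connectedness of R is not modally definable.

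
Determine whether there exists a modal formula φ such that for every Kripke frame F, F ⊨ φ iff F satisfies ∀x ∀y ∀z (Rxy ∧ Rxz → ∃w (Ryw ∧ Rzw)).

Yes, by ◇□r → □◇r

This is a Sahlqvist condition; the .2 axiom ◇□r → □◇r defines it.
Suppose ◇□r→□◇r is valid. Take Rxy, Rxz and set V(r)={w : Ryw}. Then □r at y so ◇□r at x, so □◇r at x, so ◇r at z, giving w with Rzw and Ryw.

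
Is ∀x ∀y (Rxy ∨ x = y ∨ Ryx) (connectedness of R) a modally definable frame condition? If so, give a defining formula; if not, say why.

If a class were modally definable it would be closed under disjoint unions (Goldblatt–Thomason).
Take 4 disjoint single-world reflexive frames: each is trivially connected, but their disjoint union has 4 worlds with no edge between distinct components, so it is not connected.
So no modal formula (or set of formulas) defines exactly the connected frames.

No — not modally definable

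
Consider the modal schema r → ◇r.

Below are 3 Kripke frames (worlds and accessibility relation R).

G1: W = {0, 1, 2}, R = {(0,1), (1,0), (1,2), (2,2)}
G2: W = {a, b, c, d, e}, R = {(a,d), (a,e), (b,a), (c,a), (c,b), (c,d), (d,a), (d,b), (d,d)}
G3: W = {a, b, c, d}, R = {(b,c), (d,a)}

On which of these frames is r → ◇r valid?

This is the axiom for reflexivity; its first-order frame correspondent is ∀x Rxx.
G1: fails — world 0 does not see itself.
G2: fails — world a does not see itself.
G3: fails — world a does not see itself.

none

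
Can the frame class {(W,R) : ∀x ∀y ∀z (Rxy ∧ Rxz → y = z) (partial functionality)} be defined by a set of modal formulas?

Yes — defined by ◇r → □r

The condition is partial functionality. A defining modal formula is ◇r → □r.
Suppose ◇r→□r is valid. Take Rxy, Rxz and set V(r)={y}. Then ◇r at x, so □r at x, so r at z, i.e. z=y.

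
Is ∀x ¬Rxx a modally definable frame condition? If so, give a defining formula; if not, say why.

Modal frame validity is preserved under surjective bounded morphisms.
The 5-cycle (worlds s,t,u,v,w with s→t→u→v→w→s) is irreflexive, and the map sending every world to a single reflexive point • is a surjective bounded morphism (forth: every edge maps to (•,•); back: every world has a successor). So any modal formula valid on the 5-cycle is also valid on the reflexive point, which is not irreflexive.
So no modal formula (or set of formulas) defines exactly the irreflexive frames.

Not definable by any modal formula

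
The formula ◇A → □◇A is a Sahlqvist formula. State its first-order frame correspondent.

The Euclidean property

This schema is the 5 axiom.
Its frame correspondent is the Euclidean property — ∀x ∀y ∀z (Rxy ∧ Rxz → Ryz).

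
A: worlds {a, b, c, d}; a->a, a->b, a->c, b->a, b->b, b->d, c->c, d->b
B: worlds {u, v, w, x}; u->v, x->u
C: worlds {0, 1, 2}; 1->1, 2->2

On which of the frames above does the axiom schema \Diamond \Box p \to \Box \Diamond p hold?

C

This is the axiom for convergence; its first-order frame correspondent is \forall x \forall y \forall z (Rxy \wedge Rxz \to \exists w (Ryw \wedge Rzw)).
A: fails — Rab and Rac but b and c have no common successor.
B: fails — Ruv and Ruv but v and v have no common successor.
C: holds.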